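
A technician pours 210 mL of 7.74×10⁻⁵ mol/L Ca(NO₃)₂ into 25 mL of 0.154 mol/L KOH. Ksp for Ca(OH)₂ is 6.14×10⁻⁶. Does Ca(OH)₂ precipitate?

No

The combined volume is 235 mL.
[Ca²⁺] = (7.74×10⁻⁵)(210)/235 = 6.92×10⁻⁵ mol/L
[OH⁻] = (0.154)(25)/235 = 1.64×10⁻² mol/L
Q = [Ca²⁺][OH⁻]^2 = 1.86×10⁻⁸
Since Q (1.86×10⁻⁸) is less than Ksp (6.14×10⁻⁶), no Ca(OH)₂ precipitates.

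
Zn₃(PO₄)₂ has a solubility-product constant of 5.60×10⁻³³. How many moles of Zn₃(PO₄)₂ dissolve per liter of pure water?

Zn₃(PO₄)₂(s) ⇌ 3 Zn²⁺(aq) + 2 PO₄³⁻(aq)
With molar solubility s: [Zn²⁺] = 3s, [PO₄³⁻] = 2s.
Ksp = [Zn²⁺]^3[PO₄³⁻]^2 = (3s)^3 · (2s)^2 = 108s^5
108s^5 = 5.60×10⁻³³  ⇒  s^5 = 5.19×10⁻³⁵
s = (5.19×10⁻³⁵)^(1/5) = 1.39×10⁻⁷ mol/L

1.39×10⁻⁷ M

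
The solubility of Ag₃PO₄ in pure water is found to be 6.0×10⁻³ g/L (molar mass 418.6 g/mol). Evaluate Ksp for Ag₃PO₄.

Ksp = 1.1×10⁻¹⁸

Molar solubility s = (6.0×10⁻³ g/L) / (418.6 g/mol) = 1.433×10⁻⁵ mol/L
Ag₃PO₄(s) ⇌ 3 Ag⁺(aq) + PO₄³⁻(aq)
Let s be the molar solubility. Then [Ag⁺] = 3s and [PO₄³⁻] = s.
Ksp = [Ag⁺]^3[PO₄³⁻] = (3s)^3 · s = 27s^4
Ksp = 27 × (1.433×10⁻⁵)^4 = 1.1×10⁻¹⁸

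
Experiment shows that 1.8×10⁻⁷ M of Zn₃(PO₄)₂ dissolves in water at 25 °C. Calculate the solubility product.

Ksp = 2.0×10⁻³²

Zn₃(PO₄)₂(s) ⇌ 3 Zn²⁺(aq) + 2 PO₄³⁻(aq)
With molar solubility s: [Zn²⁺] = 3s, [PO₄³⁻] = 2s.
Ksp = [Zn²⁺]^3[PO₄³⁻]^2 = (3s)^3 · (2s)^2 = 108s^5
Ksp = 108 × (1.8×10⁻⁷)^5 = 2.0×10⁻³²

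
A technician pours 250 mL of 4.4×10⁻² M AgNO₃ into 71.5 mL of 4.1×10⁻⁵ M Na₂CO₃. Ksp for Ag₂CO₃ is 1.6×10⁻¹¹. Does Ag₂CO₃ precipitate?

Yes

After mixing, V = 250 mL + 71.5 mL = 321.5 mL.
[Ag⁺] = (4.4×10⁻²)(250)/321.5 = 3.4×10⁻² M
[CO₃²⁻] = (4.1×10⁻⁵)(71.5)/321.5 = 9.1×10⁻⁶ M
Q = [Ag⁺]^2[CO₃²⁻] = 1.1×10⁻⁸
Q = 1.1×10⁻⁸ > Ksp = 1.6×10⁻¹¹, so the solution is supersaturated and Ag₂CO₃ precipitates.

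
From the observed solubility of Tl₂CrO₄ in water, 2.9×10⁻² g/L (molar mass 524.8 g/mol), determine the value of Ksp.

Ksp = 6.7×10⁻¹³

Molar solubility s = (2.9×10⁻² g/L) / (524.8 g/mol) = 5.526×10⁻⁵ mol/L
Tl₂CrO₄(s) ⇌ 2 Tl⁺(aq) + CrO₄²⁻(aq)
Call the molar solubility s, so that [Tl⁺] = 2s and [CrO₄²⁻] = s.
Ksp = [Tl⁺]^2[CrO₄²⁻] = (2s)^2 · s = 4s^3
Ksp = 4 × (5.526×10⁻⁵)^3 = 6.7×10⁻¹³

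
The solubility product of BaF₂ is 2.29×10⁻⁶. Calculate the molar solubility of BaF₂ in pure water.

8.30×10⁻³ M

BaF₂(s) ⇌ Ba²⁺(aq) + 2 F⁻(aq)
Let s be the molar solubility. Then [Ba²⁺] = s and [F⁻] = 2s.
Ksp = [Ba²⁺][F⁻]^2 = s · (2s)^2 = 4s^3
4s^3 = 2.29×10⁻⁶  ⇒  s^3 = 5.73×10⁻⁷
s = (5.73×10⁻⁷)^(1/3) = 8.30×10⁻³ M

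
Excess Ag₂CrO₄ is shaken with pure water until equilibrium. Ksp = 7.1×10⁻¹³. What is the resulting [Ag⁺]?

Ag₂CrO₄(s) ⇌ 2 Ag⁺(aq) + CrO₄²⁻(aq)
Call the molar solubility s, so that [Ag⁺] = 2s and [CrO₄²⁻] = s.
Ksp = [Ag⁺]^2[CrO₄²⁻] = (2s)^2 · s = 4s^3 = 7.1×10⁻¹³
s = 5.6×10⁻⁵ M
[Ag⁺] = 2s = 1.1×10⁻⁴ M

1.1×10⁻⁴ M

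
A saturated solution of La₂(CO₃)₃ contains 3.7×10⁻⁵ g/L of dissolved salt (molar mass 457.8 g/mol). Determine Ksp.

Ksp = 3.7×10⁻³⁴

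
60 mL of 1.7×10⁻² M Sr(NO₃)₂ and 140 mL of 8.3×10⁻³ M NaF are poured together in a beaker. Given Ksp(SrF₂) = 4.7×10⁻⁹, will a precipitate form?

Yes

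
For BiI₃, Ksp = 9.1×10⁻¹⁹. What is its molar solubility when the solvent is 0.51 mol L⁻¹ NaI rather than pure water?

6.9×10⁻¹⁸ M

BiI₃(s) ⇌ Bi³⁺(aq) + 3 I⁻(aq)
Let s be the solubility of BiI₃ here. The common ion gives [I⁻] ≈ 0.51 mol L⁻¹, and [Bi³⁺] = s.
Ksp = [Bi³⁺][I⁻]^3 = s(0.51)^3
s = 9.1×10⁻¹⁹ / (0.51)^3 = 6.9×10⁻¹⁸
s = 6.9×10⁻¹⁸ mol L⁻¹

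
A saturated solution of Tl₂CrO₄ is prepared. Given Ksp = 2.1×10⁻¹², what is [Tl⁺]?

Tl₂CrO₄(s) ⇌ 2 Tl⁺(aq) + CrO₄²⁻(aq)
Call the molar solubility s, so that [Tl⁺] = 2s and [CrO₄²⁻] = s.
Ksp = [Tl⁺]^2[CrO₄²⁻] = (2s)^2 · s = 4s^3 = 2.1×10⁻¹²
s = 8.1×10⁻⁵ M
[Tl⁺] = 2s = 1.6×10⁻⁴ M

1.6×10⁻⁴ M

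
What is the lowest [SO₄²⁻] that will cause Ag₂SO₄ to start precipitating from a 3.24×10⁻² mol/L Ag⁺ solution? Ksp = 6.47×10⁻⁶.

6.16×10⁻³ M

Precipitation begins when Q = Ksp.
Ag₂SO₄(s) ⇌ 2 Ag⁺(aq) + SO₄²⁻(aq)
Ksp = [Ag⁺]^2[SO₄²⁻] = [SO₄²⁻](3.24×10⁻²)^2
[SO₄²⁻] = 6.47×10⁻⁶ / (3.24×10⁻²)^2 = 6.16×10⁻³
[SO₄²⁻] = 6.16×10⁻³ mol/L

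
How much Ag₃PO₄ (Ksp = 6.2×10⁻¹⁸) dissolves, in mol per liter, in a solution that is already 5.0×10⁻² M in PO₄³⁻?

1.7×10⁻⁶ M

Ag₃PO₄(s) ⇌ 3 Ag⁺(aq) + PO₄³⁻(aq)
With PO₄³⁻ already at 5.0×10⁻² M and s small, take [PO₄³⁻] ≈ 5.0×10⁻² M and [Ag⁺] = 3s.
Ksp = [Ag⁺]^3[PO₄³⁻] = (3s)^3(5.0×10⁻²)
(3s)^3 = 6.2×10⁻¹⁸ / (5.0×10⁻²) = 1.2×10⁻¹⁶
s = 1.7×10⁻⁶ M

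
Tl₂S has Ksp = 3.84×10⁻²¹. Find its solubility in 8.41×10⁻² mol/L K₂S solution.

Tl₂S(s) ⇌ 2 Tl⁺(aq) + S²⁻(aq)
Let s be the solubility of Tl₂S here. The common ion gives [S²⁻] ≈ 8.41×10⁻² mol/L, and [Tl⁺] = 2s.
Ksp = [Tl⁺]^2[S²⁻] = (2s)^2(8.41×10⁻²)
(2s)^2 = 3.84×10⁻²¹ / (8.41×10⁻²) = 4.57×10⁻²⁰
s = 1.07×10⁻¹⁰ mol/L

1.07×10⁻¹⁰ M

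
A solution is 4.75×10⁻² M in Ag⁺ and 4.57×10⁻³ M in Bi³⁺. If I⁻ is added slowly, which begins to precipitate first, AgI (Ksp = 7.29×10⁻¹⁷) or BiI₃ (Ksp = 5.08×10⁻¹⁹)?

AgI

Each salt precipitates once Q = Ksp for that salt.
For AgI: [I⁻] = (Ksp/[Ag⁺]) = 1.53×10⁻¹⁵ M
For BiI₃: [I⁻] = (Ksp/[Bi³⁺])^(1/3) = 4.81×10⁻⁶ M
Since AgI needs less I⁻ to reach saturation, it precipitates first.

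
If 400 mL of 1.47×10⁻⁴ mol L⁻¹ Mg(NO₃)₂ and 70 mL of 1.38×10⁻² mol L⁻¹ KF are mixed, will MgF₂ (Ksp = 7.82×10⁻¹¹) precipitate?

Yes

Total volume after mixing = 400 + 70 = 470 mL.
[Mg²⁺] = (1.47×10⁻⁴)(400)/470 = 1.25×10⁻⁴ mol L⁻¹
[F⁻] = (1.38×10⁻²)(70)/470 = 2.06×10⁻³ mol L⁻¹
Q = [Mg²⁺][F⁻]^2 = 5.28×10⁻¹⁰
Because Q > Ksp (5.28×10⁻¹⁰ vs 7.82×10⁻¹¹), a precipitate of MgF₂ forms.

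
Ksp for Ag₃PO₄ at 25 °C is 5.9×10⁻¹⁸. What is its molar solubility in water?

2.2×10⁻⁵ M

Ag₃PO₄(s) ⇌ 3 Ag⁺(aq) + PO₄³⁻(aq)
Let s be the molar solubility. Then [Ag⁺] = 3s and [PO₄³⁻] = s.
Ksp = [Ag⁺]^3[PO₄³⁻] = (3s)^3 · s = 27s^4
27s^4 = 5.9×10⁻¹⁸  ⇒  s^4 = 2.2×10⁻¹⁹
s = 2.2×10⁻⁵ M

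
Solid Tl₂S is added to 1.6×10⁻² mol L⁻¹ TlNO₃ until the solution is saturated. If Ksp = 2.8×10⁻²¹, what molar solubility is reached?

1.1×10⁻¹⁷ M

Tl₂S(s) ⇌ 2 Tl⁺(aq) + S²⁻(aq)
Tl⁺ is already present at 1.6×10⁻² mol L⁻¹. If s mol/L of Tl₂S dissolves, [S²⁻] = s while [Tl⁺] ≈ 1.6×10⁻² mol L⁻¹.
Ksp = [Tl⁺]^2[S²⁻] = (1.6×10⁻²)^2s
s = 2.8×10⁻²¹ / (1.6×10⁻²)^2 = 1.1×10⁻¹⁷
s = 1.1×10⁻¹⁷ mol L⁻¹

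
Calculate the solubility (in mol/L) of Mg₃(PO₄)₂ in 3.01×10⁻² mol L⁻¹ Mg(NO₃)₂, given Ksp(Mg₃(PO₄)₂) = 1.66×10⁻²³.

Mg₃(PO₄)₂(s) ⇌ 3 Mg²⁺(aq) + 2 PO₄³⁻(aq)
Mg²⁺ is already present at 3.01×10⁻² mol L⁻¹. If s mol/L of Mg₃(PO₄)₂ dissolves, [PO₄³⁻] = 2s while [Mg²⁺] ≈ 3.01×10⁻² mol L⁻¹.
Ksp = [Mg²⁺]^3[PO₄³⁻]^2 = (3.01×10⁻²)^3(2s)^2
(2s)^2 = 1.66×10⁻²³ / (3.01×10⁻²)^3 = 6.09×10⁻¹⁹
s = 3.90×10⁻¹⁰ mol L⁻¹

3.90×10⁻¹⁰ M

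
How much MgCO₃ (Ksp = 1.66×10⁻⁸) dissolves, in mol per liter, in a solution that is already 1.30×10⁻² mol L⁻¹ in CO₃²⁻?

MgCO₃(s) ⇌ Mg²⁺(aq) + CO₃²⁻(aq)
The solution already contains CO₃²⁻ at 1.30×10⁻² mol L⁻¹. Let s be the molar solubility of MgCO₃.
[CO₃²⁻] ≈ 1.30×10⁻² mol L⁻¹ (common ion dominates); [Mg²⁺] = s.
Ksp = [Mg²⁺][CO₃²⁻] = s(1.30×10⁻²)
s = 1.66×10⁻⁸ / (1.30×10⁻²) = 1.28×10⁻⁶
s = 1.28×10⁻⁶ mol L⁻¹

1.28×10⁻⁶ M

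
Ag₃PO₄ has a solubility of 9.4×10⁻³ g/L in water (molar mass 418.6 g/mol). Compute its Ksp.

Molar solubility s = (9.4×10⁻³ g/L) / (418.6 g/mol) = 2.246×10⁻⁵ mol/L
Ag₃PO₄(s) ⇌ 3 Ag⁺(aq) + PO₄³⁻(aq)
If s mol/L of Ag₃PO₄ dissolves, [Ag⁺] = 3s and [PO₄³⁻] = s.
Ksp = [Ag⁺]^3[PO₄³⁻] = (3s)^3 · s = 27s^4
Ksp = 27 × (2.246×10⁻⁵)^4 = 6.9×10⁻¹⁸

Ksp = 6.9×10⁻¹⁸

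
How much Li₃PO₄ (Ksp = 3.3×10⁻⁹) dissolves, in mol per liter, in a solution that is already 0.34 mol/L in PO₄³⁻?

Li₃PO₄(s) ⇌ 3 Li⁺(aq) + PO₄³⁻(aq)
The solution already contains PO₄³⁻ at 0.34 mol/L. Let s be the molar solubility of Li₃PO₄.
[PO₄³⁻] ≈ 0.34 mol/L (common ion dominates); [Li⁺] = 3s.
Ksp = [Li⁺]^3[PO₄³⁻] = (3s)^3(0.34)
(3s)^3 = 3.3×10⁻⁹ / (0.34) = 9.7×10⁻⁹
s = 7.1×10⁻⁴ mol/L

7.1×10⁻⁴ M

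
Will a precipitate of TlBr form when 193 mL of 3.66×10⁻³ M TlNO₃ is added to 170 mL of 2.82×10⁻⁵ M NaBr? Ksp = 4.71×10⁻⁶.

No

Total volume after mixing = 193 + 170 = 363 mL.
[Tl⁺] = (3.66×10⁻³)(193)/363 = 1.95×10⁻³ M
[Br⁻] = (2.82×10⁻⁵)(170)/363 = 1.32×10⁻⁵ M
Q = [Tl⁺][Br⁻] = 2.57×10⁻⁸
Q = 2.57×10⁻⁸ < Ksp = 4.71×10⁻⁶, so the solution is unsaturated and no precipitate forms.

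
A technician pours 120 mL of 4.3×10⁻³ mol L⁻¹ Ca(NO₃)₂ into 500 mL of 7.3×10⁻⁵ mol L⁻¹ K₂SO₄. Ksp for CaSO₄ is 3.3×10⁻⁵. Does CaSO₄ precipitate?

No

Total volume after mixing = 120 + 500 = 620 mL.
[Ca²⁺] = (4.3×10⁻³)(120)/620 = 8.3×10⁻⁴ mol L⁻¹
[SO₄²⁻] = (7.3×10⁻⁵)(500)/620 = 5.9×10⁻⁵ mol L⁻¹
Q = [Ca²⁺][SO₄²⁻] = 4.9×10⁻⁸
Q = 4.9×10⁻⁸ < Ksp = 3.3×10⁻⁵, so the solution is unsaturated and no precipitate forms.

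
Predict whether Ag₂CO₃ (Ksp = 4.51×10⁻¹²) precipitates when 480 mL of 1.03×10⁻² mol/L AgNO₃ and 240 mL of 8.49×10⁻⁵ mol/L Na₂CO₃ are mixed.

Total volume after mixing = 480 + 240 = 720 mL.
[Ag⁺] = (1.03×10⁻²)(480)/720 = 6.87×10⁻³ mol/L
[CO₃²⁻] = (8.49×10⁻⁵)(240)/720 = 2.83×10⁻⁵ mol/L
Q = [Ag⁺]^2[CO₃²⁻] = 1.33×10⁻⁹
Q = 1.33×10⁻⁹ > Ksp = 4.51×10⁻¹², so the solution is supersaturated and Ag₂CO₃ precipitates.

Yes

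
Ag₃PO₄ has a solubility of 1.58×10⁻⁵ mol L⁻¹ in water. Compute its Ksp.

Ksp = 1.68×10⁻¹⁸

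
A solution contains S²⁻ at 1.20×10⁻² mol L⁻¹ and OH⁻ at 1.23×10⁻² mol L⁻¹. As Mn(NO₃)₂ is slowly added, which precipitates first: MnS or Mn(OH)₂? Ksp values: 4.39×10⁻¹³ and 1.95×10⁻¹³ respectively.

Precipitation of each salt begins when its ion product equals Ksp.
For MnS: [Mn²⁺] = (Ksp/[S²⁻]) = 3.66×10⁻¹¹ mol L⁻¹
For Mn(OH)₂: [Mn²⁺] = (Ksp/[OH⁻]^2) = 1.29×10⁻⁹ mol L⁻¹
MnS requires the lower [Mn²⁺], so it precipitates first.

MnS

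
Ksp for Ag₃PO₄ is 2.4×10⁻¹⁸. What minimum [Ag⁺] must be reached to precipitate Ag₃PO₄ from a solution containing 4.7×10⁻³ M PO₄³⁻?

Precipitation of each salt begins when its ion product equals Ksp.
Ag₃PO₄(s) ⇌ 3 Ag⁺(aq) + PO₄³⁻(aq)
Ksp = [Ag⁺]^3[PO₄³⁻] = [Ag⁺]^3(4.7×10⁻³)
[Ag⁺]^3 = 2.4×10⁻¹⁸ / (4.7×10⁻³) = 5.1×10⁻¹⁶
[Ag⁺] = 8.0×10⁻⁶ M

8.0×10⁻⁶ M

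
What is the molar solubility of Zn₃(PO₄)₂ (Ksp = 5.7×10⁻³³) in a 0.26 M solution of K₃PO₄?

1.5×10⁻¹¹ M

Zn₃(PO₄)₂(s) ⇌ 3 Zn²⁺(aq) + 2 PO₄³⁻(aq)
Let s be the solubility of Zn₃(PO₄)₂ here. The common ion gives [PO₄³⁻] ≈ 0.26 M, and [Zn²⁺] = 3s.
Ksp = [Zn²⁺]^3[PO₄³⁻]^2 = (3s)^3(0.26)^2
(3s)^3 = 5.7×10⁻³³ / (0.26)^2 = 8.4×10⁻³²
s = 1.5×10⁻¹¹ M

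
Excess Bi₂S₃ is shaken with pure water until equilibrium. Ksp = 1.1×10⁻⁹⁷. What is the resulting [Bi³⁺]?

3.2×10⁻²⁰ M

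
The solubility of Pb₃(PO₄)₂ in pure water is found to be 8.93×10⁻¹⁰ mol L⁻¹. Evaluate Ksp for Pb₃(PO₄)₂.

Pb₃(PO₄)₂(s) ⇌ 3 Pb²⁺(aq) + 2 PO₄³⁻(aq)
Let s be the molar solubility. Then [Pb²⁺] = 3s and [PO₄³⁻] = 2s.
Ksp = [Pb²⁺]^3[PO₄³⁻]^2 = (3s)^3 · (2s)^2 = 108s^5
Ksp = 108 × (8.93×10⁻¹⁰)^5 = 6.13×10⁻⁴⁴

Ksp = 6.13×10⁻⁴⁴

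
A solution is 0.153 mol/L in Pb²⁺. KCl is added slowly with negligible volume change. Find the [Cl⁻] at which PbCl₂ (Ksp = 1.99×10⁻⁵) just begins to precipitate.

Each salt precipitates once Q = Ksp for that salt.
PbCl₂(s) ⇌ Pb²⁺(aq) + 2 Cl⁻(aq)
Ksp = [Pb²⁺][Cl⁻]^2 = [Cl⁻]^2(0.153)
[Cl⁻]^2 = 1.99×10⁻⁵ / (0.153) = 1.30×10⁻⁴
[Cl⁻] = 1.14×10⁻² mol/L

1.14×10⁻² M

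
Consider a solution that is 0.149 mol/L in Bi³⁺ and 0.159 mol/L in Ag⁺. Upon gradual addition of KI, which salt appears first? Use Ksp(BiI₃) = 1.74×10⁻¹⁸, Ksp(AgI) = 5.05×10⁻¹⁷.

AgI

Precipitation of each salt begins when its ion product equals Ksp.
For BiI₃: [I⁻] = (Ksp/[Bi³⁺])^(1/3) = 2.27×10⁻⁶ mol/L
For AgI: [I⁻] = (Ksp/[Ag⁺]) = 3.18×10⁻¹⁶ mol/L
AgI requires the lower [I⁻], so it precipitates first.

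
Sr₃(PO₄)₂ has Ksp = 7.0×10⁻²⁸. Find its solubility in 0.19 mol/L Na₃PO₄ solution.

9.0×10⁻¹⁰ M

Sr₃(PO₄)₂(s) ⇌ 3 Sr²⁺(aq) + 2 PO₄³⁻(aq)
Let s be the solubility of Sr₃(PO₄)₂ here. The common ion gives [PO₄³⁻] ≈ 0.19 mol/L, and [Sr²⁺] = 3s.
Ksp = [Sr²⁺]^3[PO₄³⁻]^2 = (3s)^3(0.19)^2
(3s)^3 = 7.0×10⁻²⁸ / (0.19)^2 = 1.9×10⁻²⁶
s = 9.0×10⁻¹⁰ mol/L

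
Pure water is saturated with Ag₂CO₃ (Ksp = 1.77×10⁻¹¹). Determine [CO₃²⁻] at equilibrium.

1.64×10⁻⁴ M

Ag₂CO₃(s) ⇌ 2 Ag⁺(aq) + CO₃²⁻(aq)
If s mol/L of Ag₂CO₃ dissolves, [Ag⁺] = 2s and [CO₃²⁻] = s.
Ksp = [Ag⁺]^2[CO₃²⁻] = (2s)^2 · s = 4s^3 = 1.77×10⁻¹¹
s = 1.64×10⁻⁴ mol/L
[CO₃²⁻] = s = 1.64×10⁻⁴ mol/L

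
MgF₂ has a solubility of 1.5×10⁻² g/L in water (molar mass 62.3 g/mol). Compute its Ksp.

Ksp = 5.6×10⁻¹¹

s = (1.5×10⁻² g L⁻¹)/(62.3 g mol⁻¹) = 2.408×10⁻⁴ M
MgF₂(s) ⇌ Mg²⁺(aq) + 2 F⁻(aq)
With molar solubility s: [Mg²⁺] = s, [F⁻] = 2s.
Ksp = [Mg²⁺][F⁻]^2 = s · (2s)^2 = 4s^3
Ksp = 4 × (2.408×10⁻⁴)^3 = 5.6×10⁻¹¹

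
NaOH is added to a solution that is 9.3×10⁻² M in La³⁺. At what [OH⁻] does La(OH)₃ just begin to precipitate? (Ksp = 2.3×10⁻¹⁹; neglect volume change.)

1.4×10⁻⁶ M

A salt starts to precipitate once the ion product Q reaches its Ksp.
La(OH)₃(s) ⇌ La³⁺(aq) + 3 OH⁻(aq)
Ksp = [La³⁺][OH⁻]^3 = [OH⁻]^3(9.3×10⁻²)
[OH⁻]^3 = 2.3×10⁻¹⁹ / (9.3×10⁻²) = 2.5×10⁻¹⁸
[OH⁻] = 1.4×10⁻⁶ M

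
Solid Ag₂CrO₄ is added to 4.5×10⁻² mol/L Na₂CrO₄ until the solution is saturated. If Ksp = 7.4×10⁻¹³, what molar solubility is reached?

Ag₂CrO₄(s) ⇌ 2 Ag⁺(aq) + CrO₄²⁻(aq)
With CrO₄²⁻ already at 4.5×10⁻² mol/L and s small, take [CrO₄²⁻] ≈ 4.5×10⁻² mol/L and [Ag⁺] = 2s.
Ksp = [Ag⁺]^2[CrO₄²⁻] = (2s)^2(4.5×10⁻²)
(2s)^2 = 7.4×10⁻¹³ / (4.5×10⁻²) = 1.6×10⁻¹¹
s = 2.0×10⁻⁶ mol/L

2.0×10⁻⁶ M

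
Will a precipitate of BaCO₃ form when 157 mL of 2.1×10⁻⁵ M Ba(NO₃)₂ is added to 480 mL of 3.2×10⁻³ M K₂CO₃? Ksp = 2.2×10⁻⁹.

Yes

Total volume after mixing = 157 + 480 = 637 mL.
[Ba²⁺] = (2.1×10⁻⁵)(157)/637 = 5.2×10⁻⁶ M
[CO₃²⁻] = (3.2×10⁻³)(480)/637 = 2.4×10⁻³ M
Q = [Ba²⁺][CO₃²⁻] = 1.2×10⁻⁸
Because Q > Ksp (1.2×10⁻⁸ vs 2.2×10⁻⁹), a precipitate of BaCO₃ forms.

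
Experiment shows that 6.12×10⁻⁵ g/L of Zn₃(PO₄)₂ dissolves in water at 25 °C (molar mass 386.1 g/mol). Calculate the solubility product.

s = (6.12×10⁻⁵ g L⁻¹)/(386.1 g mol⁻¹) = 1.5851×10⁻⁷ M
Zn₃(PO₄)₂(s) ⇌ 3 Zn²⁺(aq) + 2 PO₄³⁻(aq)
With molar solubility s: [Zn²⁺] = 3s, [PO₄³⁻] = 2s.
Ksp = [Zn²⁺]^3[PO₄³⁻]^2 = (3s)^3 · (2s)^2 = 108s^5
Ksp = 108 × (1.5851×10⁻⁷)^5 = 1.08×10⁻³²

Ksp = 1.08×10⁻³²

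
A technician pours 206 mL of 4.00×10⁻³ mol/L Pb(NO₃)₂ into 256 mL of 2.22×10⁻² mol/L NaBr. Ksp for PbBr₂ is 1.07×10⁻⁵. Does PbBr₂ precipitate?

No

Total volume after mixing = 206 + 256 = 462 mL.
[Pb²⁺] = (4.00×10⁻³)(206)/462 = 1.78×10⁻³ mol/L
[Br⁻] = (2.22×10⁻²)(256)/462 = 1.23×10⁻² mol/L
Q = [Pb²⁺][Br⁻]^2 = 2.70×10⁻⁷
Q = 2.70×10⁻⁷ < Ksp = 1.07×10⁻⁵, so the solution is unsaturated and no precipitate forms.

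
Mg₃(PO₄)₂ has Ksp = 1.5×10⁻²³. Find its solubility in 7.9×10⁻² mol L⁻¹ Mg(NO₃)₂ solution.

8.7×10⁻¹¹ M

Mg₃(PO₄)₂(s) ⇌ 3 Mg²⁺(aq) + 2 PO₄³⁻(aq)
Mg²⁺ is already present at 7.9×10⁻² mol L⁻¹. If s mol/L of Mg₃(PO₄)₂ dissolves, [PO₄³⁻] = 2s while [Mg²⁺] ≈ 7.9×10⁻² mol L⁻¹.
Ksp = [Mg²⁺]^3[PO₄³⁻]^2 = (7.9×10⁻²)^3(2s)^2
(2s)^2 = 1.5×10⁻²³ / (7.9×10⁻²)^3 = 3.0×10⁻²⁰
s = 8.7×10⁻¹¹ mol L⁻¹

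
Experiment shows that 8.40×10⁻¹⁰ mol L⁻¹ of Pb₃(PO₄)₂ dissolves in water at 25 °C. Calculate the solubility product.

Pb₃(PO₄)₂(s) ⇌ 3 Pb²⁺(aq) + 2 PO₄³⁻(aq)
With molar solubility s: [Pb²⁺] = 3s, [PO₄³⁻] = 2s.
Ksp = [Pb²⁺]^3[PO₄³⁻]^2 = (3s)^3 · (2s)^2 = 108s^5
Ksp = 108 × (8.40×10⁻¹⁰)^5 = 4.52×10⁻⁴⁴

Ksp = 4.52×10⁻⁴⁴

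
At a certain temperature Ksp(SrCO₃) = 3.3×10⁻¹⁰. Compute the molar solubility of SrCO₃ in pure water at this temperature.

SrCO₃(s) ⇌ Sr²⁺(aq) + CO₃²⁻(aq)
For each mole of SrCO₃ that dissolves per liter, [Sr²⁺] = s and [CO₃²⁻] = s; let s denote this solubility.
Ksp = [Sr²⁺][CO₃²⁻] = s · s = s^2
s^2 = 3.3×10⁻¹⁰
Taking the 2nd root, s = 1.8×10⁻⁵ M.

1.8×10⁻⁵ M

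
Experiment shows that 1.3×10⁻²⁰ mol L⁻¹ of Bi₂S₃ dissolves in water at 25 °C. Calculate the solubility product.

Ksp = 4.0×10⁻⁹⁸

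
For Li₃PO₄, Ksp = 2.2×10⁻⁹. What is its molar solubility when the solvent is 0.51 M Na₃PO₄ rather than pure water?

5.4×10⁻⁴ M

Li₃PO₄(s) ⇌ 3 Li⁺(aq) + PO₄³⁻(aq)
The solution already contains PO₄³⁻ at 0.51 M. Let s be the molar solubility of Li₃PO₄.
[PO₄³⁻] ≈ 0.51 M (common ion dominates); [Li⁺] = 3s.
Ksp = [Li⁺]^3[PO₄³⁻] = (3s)^3(0.51)
(3s)^3 = 2.2×10⁻⁹ / (0.51) = 4.3×10⁻⁹
s = 5.4×10⁻⁴ M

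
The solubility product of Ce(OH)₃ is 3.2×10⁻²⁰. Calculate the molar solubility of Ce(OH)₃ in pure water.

5.9×10⁻⁶ M

Ce(OH)₃(s) ⇌ Ce³⁺(aq) + 3 OH⁻(aq)
Let s be the molar solubility. Then [Ce³⁺] = s and [OH⁻] = 3s.
Ksp = [Ce³⁺][OH⁻]^3 = s · (3s)^3 = 27s^4
27s^4 = 3.2×10⁻²⁰  ⇒  s^4 = 1.2×10⁻²¹
Taking the 4th root, s = 5.9×10⁻⁶ mol L⁻¹.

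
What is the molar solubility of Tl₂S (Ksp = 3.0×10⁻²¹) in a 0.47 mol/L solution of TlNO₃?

1.4×10⁻²⁰ M

Tl₂S(s) ⇌ 2 Tl⁺(aq) + S²⁻(aq)
The solution already contains Tl⁺ at 0.47 mol/L. Let s be the molar solubility of Tl₂S.
[Tl⁺] ≈ 0.47 mol/L (common ion dominates); [S²⁻] = s.
Ksp = [Tl⁺]^2[S²⁻] = (0.47)^2s
s = 3.0×10⁻²¹ / (0.47)^2 = 1.4×10⁻²⁰
s = 1.4×10⁻²⁰ mol/L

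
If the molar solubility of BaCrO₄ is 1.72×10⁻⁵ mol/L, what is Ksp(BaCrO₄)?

Ksp = 2.96×10⁻¹⁰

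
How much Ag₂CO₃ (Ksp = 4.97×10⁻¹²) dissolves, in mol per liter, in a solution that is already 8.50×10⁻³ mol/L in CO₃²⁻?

1.21×10⁻⁵ M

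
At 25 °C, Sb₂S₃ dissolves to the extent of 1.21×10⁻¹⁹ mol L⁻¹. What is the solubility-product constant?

Sb₂S₃(s) ⇌ 2 Sb³⁺(aq) + 3 S²⁻(aq)
If s mol/L of Sb₂S₃ dissolves, [Sb³⁺] = 2s and [S²⁻] = 3s.
Ksp = [Sb³⁺]^2[S²⁻]^3 = (2s)^2 · (3s)^3 = 108s^5
Ksp = 108 × (1.21×10⁻¹⁹)^5 = 2.80×10⁻⁹³

Ksp = 2.80×10⁻⁹³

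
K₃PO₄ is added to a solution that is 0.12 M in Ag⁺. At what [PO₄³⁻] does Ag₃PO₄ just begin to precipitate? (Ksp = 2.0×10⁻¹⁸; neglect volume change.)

A salt starts to precipitate once the ion product Q reaches its Ksp.
Ag₃PO₄(s) ⇌ 3 Ag⁺(aq) + PO₄³⁻(aq)
Ksp = [Ag⁺]^3[PO₄³⁻] = [PO₄³⁻](0.12)^3
[PO₄³⁻] = 2.0×10⁻¹⁸ / (0.12)^3 = 1.2×10⁻¹⁵
[PO₄³⁻] = 1.2×10⁻¹⁵ M

1.2×10⁻¹⁵ M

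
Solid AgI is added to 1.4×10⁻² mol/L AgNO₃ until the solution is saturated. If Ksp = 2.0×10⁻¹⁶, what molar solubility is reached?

AgI(s) ⇌ Ag⁺(aq) + I⁻(aq)
The solution already contains Ag⁺ at 1.4×10⁻² mol/L. Let s be the molar solubility of AgI.
[Ag⁺] ≈ 1.4×10⁻² mol/L (common ion dominates); [I⁻] = s.
Ksp = [Ag⁺][I⁻] = (1.4×10⁻²)s
s = 2.0×10⁻¹⁶ / (1.4×10⁻²) = 1.4×10⁻¹⁴
s = 1.4×10⁻¹⁴ mol/L

1.4×10⁻¹⁴ M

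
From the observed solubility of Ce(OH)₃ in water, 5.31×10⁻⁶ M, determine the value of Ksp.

Ce(OH)₃(s) ⇌ Ce³⁺(aq) + 3 OH⁻(aq)
Let s be the molar solubility. Then [Ce³⁺] = s and [OH⁻] = 3s.
Ksp = [Ce³⁺][OH⁻]^3 = s · (3s)^3 = 27s^4
Ksp = 27 × (5.31×10⁻⁶)^4 = 2.15×10⁻²⁰

Ksp = 2.15×10⁻²⁰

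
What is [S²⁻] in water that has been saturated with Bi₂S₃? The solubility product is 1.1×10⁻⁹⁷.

Bi₂S₃(s) ⇌ 2 Bi³⁺(aq) + 3 S²⁻(aq)
With molar solubility s: [Bi³⁺] = 2s, [S²⁻] = 3s.
Ksp = [Bi³⁺]^2[S²⁻]^3 = (2s)^2 · (3s)^3 = 108s^5 = 1.1×10⁻⁹⁷
s = 1.6×10⁻²⁰ mol L⁻¹
[S²⁻] = 3s = 4.8×10⁻²⁰ mol L⁻¹

4.8×10⁻²⁰ M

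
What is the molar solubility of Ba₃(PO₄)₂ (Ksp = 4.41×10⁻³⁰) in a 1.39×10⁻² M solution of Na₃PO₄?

Ba₃(PO₄)₂(s) ⇌ 3 Ba²⁺(aq) + 2 PO₄³⁻(aq)
The solution already contains PO₄³⁻ at 1.39×10⁻² M. Let s be the molar solubility of Ba₃(PO₄)₂.
[PO₄³⁻] ≈ 1.39×10⁻² M (common ion dominates); [Ba²⁺] = 3s.
Ksp = [Ba²⁺]^3[PO₄³⁻]^2 = (3s)^3(1.39×10⁻²)^2
(3s)^3 = 4.41×10⁻³⁰ / (1.39×10⁻²)^2 = 2.28×10⁻²⁶
s = 9.46×10⁻¹⁰ M

9.46×10⁻¹⁰ M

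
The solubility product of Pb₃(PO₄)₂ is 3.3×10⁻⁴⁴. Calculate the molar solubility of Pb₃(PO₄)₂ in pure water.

7.9×10⁻¹⁰ M

Pb₃(PO₄)₂(s) ⇌ 3 Pb²⁺(aq) + 2 PO₄³⁻(aq)
Call the molar solubility s, so that [Pb²⁺] = 3s and [PO₄³⁻] = 2s.
Ksp = [Pb²⁺]^3[PO₄³⁻]^2 = (3s)^3 · (2s)^2 = 108s^5
108s^5 = 3.3×10⁻⁴⁴  ⇒  s^5 = 3.1×10⁻⁴⁶
s = 7.9×10⁻¹⁰ M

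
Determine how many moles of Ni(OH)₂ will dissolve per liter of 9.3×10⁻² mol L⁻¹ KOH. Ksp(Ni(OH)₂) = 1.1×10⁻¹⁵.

1.3×10⁻¹³ M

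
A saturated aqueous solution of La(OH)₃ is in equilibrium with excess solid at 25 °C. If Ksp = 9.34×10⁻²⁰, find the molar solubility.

7.67×10⁻⁶ M

La(OH)₃(s) ⇌ La³⁺(aq) + 3 OH⁻(aq)
With molar solubility s: [La³⁺] = s, [OH⁻] = 3s.
Ksp = [La³⁺][OH⁻]^3 = s · (3s)^3 = 27s^4
27s^4 = 9.34×10⁻²⁰  ⇒  s^4 = 3.46×10⁻²¹
s = 7.67×10⁻⁶ mol L⁻¹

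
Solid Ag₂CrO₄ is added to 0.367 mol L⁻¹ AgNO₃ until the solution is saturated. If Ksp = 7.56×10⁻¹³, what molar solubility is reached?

5.61×10⁻¹² M

Ag₂CrO₄(s) ⇌ 2 Ag⁺(aq) + CrO₄²⁻(aq)
The solution already contains Ag⁺ at 0.367 mol L⁻¹. Let s be the molar solubility of Ag₂CrO₄.
[Ag⁺] ≈ 0.367 mol L⁻¹ (common ion dominates); [CrO₄²⁻] = s.
Ksp = [Ag⁺]^2[CrO₄²⁻] = (0.367)^2s
s = 7.56×10⁻¹³ / (0.367)^2 = 5.61×10⁻¹²
s = 5.61×10⁻¹² mol L⁻¹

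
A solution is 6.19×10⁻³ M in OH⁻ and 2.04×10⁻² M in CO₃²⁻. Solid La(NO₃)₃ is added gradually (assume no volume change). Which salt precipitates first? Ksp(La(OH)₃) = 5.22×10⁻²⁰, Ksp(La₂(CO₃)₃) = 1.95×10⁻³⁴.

La₂(CO₃)₃

Each salt precipitates once Q = Ksp for that salt.
For La(OH)₃: [La³⁺] = (Ksp/[OH⁻]^3) = 2.20×10⁻¹³ M
For La₂(CO₃)₃: [La³⁺] = (Ksp/[CO₃²⁻]^3)^(1/2) = 4.79×10⁻¹⁵ M
The smaller threshold [La³⁺] is reached first, so La₂(CO₃)₃ precipitates first.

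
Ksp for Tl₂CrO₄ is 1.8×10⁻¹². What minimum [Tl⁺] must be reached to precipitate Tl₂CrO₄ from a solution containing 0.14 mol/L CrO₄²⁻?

3.6×10⁻⁶ M

Each salt precipitates once Q = Ksp for that salt.
Tl₂CrO₄(s) ⇌ 2 Tl⁺(aq) + CrO₄²⁻(aq)
Ksp = [Tl⁺]^2[CrO₄²⁻] = [Tl⁺]^2(0.14)
[Tl⁺]^2 = 1.8×10⁻¹² / (0.14) = 1.3×10⁻¹¹
[Tl⁺] = 3.6×10⁻⁶ mol/L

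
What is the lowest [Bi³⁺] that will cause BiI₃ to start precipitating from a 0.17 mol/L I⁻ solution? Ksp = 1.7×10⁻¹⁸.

The threshold for precipitation is Q = Ksp.
BiI₃(s) ⇌ Bi³⁺(aq) + 3 I⁻(aq)
Ksp = [Bi³⁺][I⁻]^3 = [Bi³⁺](0.17)^3
[Bi³⁺] = 1.7×10⁻¹⁸ / (0.17)^3 = 3.5×10⁻¹⁶
[Bi³⁺] = 3.5×10⁻¹⁶ mol/L

3.5×10⁻¹⁶ M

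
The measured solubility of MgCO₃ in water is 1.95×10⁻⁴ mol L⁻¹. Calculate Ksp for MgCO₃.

MgCO₃(s) ⇌ Mg²⁺(aq) + CO₃²⁻(aq)
Let s be the molar solubility. Then [Mg²⁺] = s and [CO₃²⁻] = s.
Ksp = [Mg²⁺][CO₃²⁻] = s · s = s^2
Ksp = (1.95×10⁻⁴)^2 = 3.80×10⁻⁸

Ksp = 3.80×10⁻⁸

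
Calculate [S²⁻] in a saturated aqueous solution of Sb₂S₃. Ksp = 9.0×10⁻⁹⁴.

Sb₂S₃(s) ⇌ 2 Sb³⁺(aq) + 3 S²⁻(aq)
Call the molar solubility s, so that [Sb³⁺] = 2s and [S²⁻] = 3s.
Ksp = [Sb³⁺]^2[S²⁻]^3 = (2s)^2 · (3s)^3 = 108s^5 = 9.0×10⁻⁹⁴
s = 9.6×10⁻²⁰ mol/L
[S²⁻] = 3s = 2.9×10⁻¹⁹ mol/L

2.9×10⁻¹⁹ M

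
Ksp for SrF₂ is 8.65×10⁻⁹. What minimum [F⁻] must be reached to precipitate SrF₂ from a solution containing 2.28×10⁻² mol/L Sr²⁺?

6.16×10⁻⁴ M

The threshold for precipitation is Q = Ksp.
SrF₂(s) ⇌ Sr²⁺(aq) + 2 F⁻(aq)
Ksp = [Sr²⁺][F⁻]^2 = [F⁻]^2(2.28×10⁻²)
[F⁻]^2 = 8.65×10⁻⁹ / (2.28×10⁻²) = 3.79×10⁻⁷
[F⁻] = 6.16×10⁻⁴ mol/L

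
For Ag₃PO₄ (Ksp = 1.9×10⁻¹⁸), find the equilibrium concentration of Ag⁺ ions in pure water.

4.9×10⁻⁵ M

Ag₃PO₄(s) ⇌ 3 Ag⁺(aq) + PO₄³⁻(aq)
If s mol/L of Ag₃PO₄ dissolves, [Ag⁺] = 3s and [PO₄³⁻] = s.
Ksp = [Ag⁺]^3[PO₄³⁻] = (3s)^3 · s = 27s^4 = 1.9×10⁻¹⁸
s = 1.6×10⁻⁵ mol/L
[Ag⁺] = 3s = 4.9×10⁻⁵ mol/L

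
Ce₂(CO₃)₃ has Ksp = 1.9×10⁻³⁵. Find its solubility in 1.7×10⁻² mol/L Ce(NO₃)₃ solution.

1.3×10⁻¹¹ M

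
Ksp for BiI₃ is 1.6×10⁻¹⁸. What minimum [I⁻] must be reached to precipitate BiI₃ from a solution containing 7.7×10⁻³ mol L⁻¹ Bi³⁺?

5.9×10⁻⁶ M

A salt starts to precipitate once the ion product Q reaches its Ksp.
BiI₃(s) ⇌ Bi³⁺(aq) + 3 I⁻(aq)
Ksp = [Bi³⁺][I⁻]^3 = [I⁻]^3(7.7×10⁻³)
[I⁻]^3 = 1.6×10⁻¹⁸ / (7.7×10⁻³) = 2.1×10⁻¹⁶
[I⁻] = 5.9×10⁻⁶ mol L⁻¹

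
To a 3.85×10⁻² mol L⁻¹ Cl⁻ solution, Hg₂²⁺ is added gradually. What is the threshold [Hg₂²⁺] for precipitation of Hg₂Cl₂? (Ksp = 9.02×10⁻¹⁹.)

A salt starts to precipitate once the ion product Q reaches its Ksp.
Hg₂Cl₂(s) ⇌ Hg₂²⁺(aq) + 2 Cl⁻(aq)
Ksp = [Hg₂²⁺][Cl⁻]^2 = [Hg₂²⁺](3.85×10⁻²)^2
[Hg₂²⁺] = 9.02×10⁻¹⁹ / (3.85×10⁻²)^2 = 6.09×10⁻¹⁶
[Hg₂²⁺] = 6.09×10⁻¹⁶ mol L⁻¹

6.09×10⁻¹⁶ M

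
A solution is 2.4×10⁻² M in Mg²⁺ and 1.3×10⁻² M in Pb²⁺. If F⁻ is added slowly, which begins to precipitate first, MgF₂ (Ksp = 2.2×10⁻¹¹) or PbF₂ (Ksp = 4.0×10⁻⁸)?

MgF₂

Precipitation begins when Q = Ksp.
For MgF₂: [F⁻] = (Ksp/[Mg²⁺])^(1/2) = 3.0×10⁻⁵ M
For PbF₂: [F⁻] = (Ksp/[Pb²⁺])^(1/2) = 1.8×10⁻³ M
The smaller threshold [F⁻] is reached first, so MgF₂ precipitates first.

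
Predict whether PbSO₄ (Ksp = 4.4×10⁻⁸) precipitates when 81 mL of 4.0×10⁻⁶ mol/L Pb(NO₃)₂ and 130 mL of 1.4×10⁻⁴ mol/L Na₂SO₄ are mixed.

After mixing, V = 81 mL + 130 mL = 211 mL.
[Pb²⁺] = (4.0×10⁻⁶)(81)/211 = 1.5×10⁻⁶ mol/L
[SO₄²⁻] = (1.4×10⁻⁴)(130)/211 = 8.6×10⁻⁵ mol/L
Q = [Pb²⁺][SO₄²⁻] = 1.3×10⁻¹⁰
Since Q (1.3×10⁻¹⁰) is less than Ksp (4.4×10⁻⁸), no PbSO₄ precipitates.

No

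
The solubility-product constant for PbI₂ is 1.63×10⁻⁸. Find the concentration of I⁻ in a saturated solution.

3.19×10⁻³ M

PbI₂(s) ⇌ Pb²⁺(aq) + 2 I⁻(aq)
For each mole of PbI₂ that dissolves per liter, [Pb²⁺] = s and [I⁻] = 2s; let s denote this solubility.
Ksp = [Pb²⁺][I⁻]^2 = s · (2s)^2 = 4s^3 = 1.63×10⁻⁸
s = 1.60×10⁻³ mol/L
[I⁻] = 2s = 3.19×10⁻³ mol/L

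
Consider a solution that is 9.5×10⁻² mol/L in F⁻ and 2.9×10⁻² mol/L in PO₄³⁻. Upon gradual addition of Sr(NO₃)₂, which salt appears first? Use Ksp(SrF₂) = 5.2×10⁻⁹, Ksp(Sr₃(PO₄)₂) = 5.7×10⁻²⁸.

Sr₃(PO₄)₂

Precipitation begins when Q = Ksp.
For SrF₂: [Sr²⁺] = (Ksp/[F⁻]^2) = 5.8×10⁻⁷ mol/L
For Sr₃(PO₄)₂: [Sr²⁺] = (Ksp/[PO₄³⁻]^2)^(1/3) = 8.8×10⁻⁹ mol/L
Sr₃(PO₄)₂ requires the lower [Sr²⁺], so it precipitates first.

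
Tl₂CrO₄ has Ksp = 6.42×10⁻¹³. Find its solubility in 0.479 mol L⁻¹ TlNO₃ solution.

Tl₂CrO₄(s) ⇌ 2 Tl⁺(aq) + CrO₄²⁻(aq)
Tl⁺ is already present at 0.479 mol L⁻¹. If s mol/L of Tl₂CrO₄ dissolves, [CrO₄²⁻] = s while [Tl⁺] ≈ 0.479 mol L⁻¹.
Ksp = [Tl⁺]^2[CrO₄²⁻] = (0.479)^2s
s = 6.42×10⁻¹³ / (0.479)^2 = 2.80×10⁻¹²
s = 2.80×10⁻¹² mol L⁻¹

2.80×10⁻¹² M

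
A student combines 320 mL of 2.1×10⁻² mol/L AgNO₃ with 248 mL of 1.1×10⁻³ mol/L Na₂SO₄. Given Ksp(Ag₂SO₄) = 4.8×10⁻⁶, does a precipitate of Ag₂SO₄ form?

The combined volume is 568 mL.
[Ag⁺] = (2.1×10⁻²)(320)/568 = 1.2×10⁻² mol/L
[SO₄²⁻] = (1.1×10⁻³)(248)/568 = 4.8×10⁻⁴ mol/L
Q = [Ag⁺]^2[SO₄²⁻] = 6.7×10⁻⁸
Since Q (6.7×10⁻⁸) is less than Ksp (4.8×10⁻⁶), no Ag₂SO₄ precipitates.

No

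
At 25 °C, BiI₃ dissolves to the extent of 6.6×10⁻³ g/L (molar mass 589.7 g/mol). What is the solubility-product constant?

Ksp = 4.2×10⁻¹⁹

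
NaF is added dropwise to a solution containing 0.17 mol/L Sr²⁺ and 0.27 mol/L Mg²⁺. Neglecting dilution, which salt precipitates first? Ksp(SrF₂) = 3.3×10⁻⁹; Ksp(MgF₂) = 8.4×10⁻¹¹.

MgF₂

A salt starts to precipitate once the ion product Q reaches its Ksp.
For SrF₂: [F⁻] = (Ksp/[Sr²⁺])^(1/2) = 1.4×10⁻⁴ mol/L
For MgF₂: [F⁻] = (Ksp/[Mg²⁺])^(1/2) = 1.8×10⁻⁵ mol/L
Since MgF₂ needs less F⁻ to reach saturation, it precipitates first.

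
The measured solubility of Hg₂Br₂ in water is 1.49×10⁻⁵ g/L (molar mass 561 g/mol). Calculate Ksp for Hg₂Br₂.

Ksp = 7.49×10⁻²³

s = (1.49×10⁻⁵ g L⁻¹)/(561 g mol⁻¹) = 2.6560×10⁻⁸ M
Hg₂Br₂(s) ⇌ Hg₂²⁺(aq) + 2 Br⁻(aq)
For each mole of Hg₂Br₂ that dissolves per liter, [Hg₂²⁺] = s and [Br⁻] = 2s; let s denote this solubility.
Ksp = [Hg₂²⁺][Br⁻]^2 = s · (2s)^2 = 4s^3
Ksp = 4 × (2.6560×10⁻⁸)^3 = 7.49×10⁻²³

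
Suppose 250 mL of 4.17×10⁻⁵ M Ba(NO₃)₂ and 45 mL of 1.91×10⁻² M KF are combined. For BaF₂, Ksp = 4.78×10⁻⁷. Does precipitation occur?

After mixing, V = 250 mL + 45 mL = 295 mL.
[Ba²⁺] = (4.17×10⁻⁵)(250)/295 = 3.53×10⁻⁵ M
[F⁻] = (1.91×10⁻²)(45)/295 = 2.91×10⁻³ M
Q = [Ba²⁺][F⁻]^2 = 3.00×10⁻¹⁰
Q = 3.00×10⁻¹⁰ < Ksp = 4.78×10⁻⁷, so the solution is unsaturated and no precipitate forms.

No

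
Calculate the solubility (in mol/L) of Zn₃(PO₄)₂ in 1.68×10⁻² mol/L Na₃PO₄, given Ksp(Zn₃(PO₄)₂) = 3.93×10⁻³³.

8.02×10⁻¹¹ M

Zn₃(PO₄)₂(s) ⇌ 3 Zn²⁺(aq) + 2 PO₄³⁻(aq)
The solution already contains PO₄³⁻ at 1.68×10⁻² mol/L. Let s be the molar solubility of Zn₃(PO₄)₂.
[PO₄³⁻] ≈ 1.68×10⁻² mol/L (common ion dominates); [Zn²⁺] = 3s.
Ksp = [Zn²⁺]^3[PO₄³⁻]^2 = (3s)^3(1.68×10⁻²)^2
(3s)^3 = 3.93×10⁻³³ / (1.68×10⁻²)^2 = 1.39×10⁻²⁹
s = 8.02×10⁻¹¹ mol/L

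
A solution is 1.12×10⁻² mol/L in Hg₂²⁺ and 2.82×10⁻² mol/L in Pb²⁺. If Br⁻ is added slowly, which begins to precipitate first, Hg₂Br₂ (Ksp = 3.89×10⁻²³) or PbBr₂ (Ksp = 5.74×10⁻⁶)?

Hg₂Br₂

Precipitation of each salt begins when its ion product equals Ksp.
For Hg₂Br₂: [Br⁻] = (Ksp/[Hg₂²⁺])^(1/2) = 5.89×10⁻¹¹ mol/L
For PbBr₂: [Br⁻] = (Ksp/[Pb²⁺])^(1/2) = 1.43×10⁻² mol/L
Hg₂Br₂ requires the lower [Br⁻], so it precipitates first.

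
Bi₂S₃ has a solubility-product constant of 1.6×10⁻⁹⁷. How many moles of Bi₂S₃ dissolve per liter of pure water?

Bi₂S₃(s) ⇌ 2 Bi³⁺(aq) + 3 S²⁻(aq)
If s mol/L of Bi₂S₃ dissolves, [Bi³⁺] = 2s and [S²⁻] = 3s.
Ksp = [Bi³⁺]^2[S²⁻]^3 = (2s)^2 · (3s)^3 = 108s^5
108s^5 = 1.6×10⁻⁹⁷  ⇒  s^5 = 1.5×10⁻⁹⁹
s = 1.7×10⁻²⁰ M

1.7×10⁻²⁰ M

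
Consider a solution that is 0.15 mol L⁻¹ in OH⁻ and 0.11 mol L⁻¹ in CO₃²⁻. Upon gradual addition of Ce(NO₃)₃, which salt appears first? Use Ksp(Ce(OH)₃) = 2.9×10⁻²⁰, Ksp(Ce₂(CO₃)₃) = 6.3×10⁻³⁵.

Ce(OH)₃

Precipitation begins when Q = Ksp.
For Ce(OH)₃: [Ce³⁺] = (Ksp/[OH⁻]^3) = 8.6×10⁻¹⁸ mol L⁻¹
For Ce₂(CO₃)₃: [Ce³⁺] = (Ksp/[CO₃²⁻]^3)^(1/2) = 2.2×10⁻¹⁶ mol L⁻¹
Ce(OH)₃ requires the lower [Ce³⁺], so it precipitates first.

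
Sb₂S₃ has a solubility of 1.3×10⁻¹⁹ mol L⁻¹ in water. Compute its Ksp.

Ksp = 4.0×10⁻⁹³

Sb₂S₃(s) ⇌ 2 Sb³⁺(aq) + 3 S²⁻(aq)
If s mol/L of Sb₂S₃ dissolves, [Sb³⁺] = 2s and [S²⁻] = 3s.
Ksp = [Sb³⁺]^2[S²⁻]^3 = (2s)^2 · (3s)^3 = 108s^5
Ksp = 108 × (1.3×10⁻¹⁹)^5 = 4.0×10⁻⁹³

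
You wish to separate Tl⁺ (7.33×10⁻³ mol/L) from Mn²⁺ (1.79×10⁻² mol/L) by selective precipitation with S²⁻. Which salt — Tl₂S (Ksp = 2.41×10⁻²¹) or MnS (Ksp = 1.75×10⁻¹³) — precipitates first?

Tl₂S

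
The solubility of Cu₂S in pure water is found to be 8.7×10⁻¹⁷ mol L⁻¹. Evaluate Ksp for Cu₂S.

Ksp = 2.6×10⁻⁴⁸

Cu₂S(s) ⇌ 2 Cu⁺(aq) + S²⁻(aq)
With molar solubility s: [Cu⁺] = 2s, [S²⁻] = s.
Ksp = [Cu⁺]^2[S²⁻] = (2s)^2 · s = 4s^3
Ksp = 4 × (8.7×10⁻¹⁷)^3 = 2.6×10⁻⁴⁸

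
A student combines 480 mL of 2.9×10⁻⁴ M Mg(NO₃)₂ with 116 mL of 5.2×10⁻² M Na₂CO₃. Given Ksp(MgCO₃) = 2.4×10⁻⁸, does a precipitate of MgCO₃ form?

Yes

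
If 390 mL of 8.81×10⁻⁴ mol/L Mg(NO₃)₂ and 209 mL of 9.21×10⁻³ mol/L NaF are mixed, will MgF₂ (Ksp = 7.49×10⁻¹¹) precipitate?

Total volume after mixing = 390 + 209 = 599 mL.
[Mg²⁺] = (8.81×10⁻⁴)(390)/599 = 5.74×10⁻⁴ mol/L
[F⁻] = (9.21×10⁻³)(209)/599 = 3.21×10⁻³ mol/L
Q = [Mg²⁺][F⁻]^2 = 5.92×10⁻⁹
Because Q > Ksp (5.92×10⁻⁹ vs 7.49×10⁻¹¹), a precipitate of MgF₂ forms.

Yes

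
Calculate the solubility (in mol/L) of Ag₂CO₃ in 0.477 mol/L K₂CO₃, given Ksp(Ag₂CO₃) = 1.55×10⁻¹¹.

2.85×10⁻⁶ M

Ag₂CO₃(s) ⇌ 2 Ag⁺(aq) + CO₃²⁻(aq)
Let s be the solubility of Ag₂CO₃ here. The common ion gives [CO₃²⁻] ≈ 0.477 mol/L, and [Ag⁺] = 2s.
Ksp = [Ag⁺]^2[CO₃²⁻] = (2s)^2(0.477)
(2s)^2 = 1.55×10⁻¹¹ / (0.477) = 3.25×10⁻¹¹
s = 2.85×10⁻⁶ mol/L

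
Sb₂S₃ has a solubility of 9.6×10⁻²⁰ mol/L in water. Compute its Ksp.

Ksp = 8.8×10⁻⁹⁴

Sb₂S₃(s) ⇌ 2 Sb³⁺(aq) + 3 S²⁻(aq)
Call the molar solubility s, so that [Sb³⁺] = 2s and [S²⁻] = 3s.
Ksp = [Sb³⁺]^2[S²⁻]^3 = (2s)^2 · (3s)^3 = 108s^5
Ksp = 108 × (9.6×10⁻²⁰)^5 = 8.8×10⁻⁹⁴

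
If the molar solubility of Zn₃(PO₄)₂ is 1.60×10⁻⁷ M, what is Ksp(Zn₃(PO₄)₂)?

Zn₃(PO₄)₂(s) ⇌ 3 Zn²⁺(aq) + 2 PO₄³⁻(aq)
Call the molar solubility s, so that [Zn²⁺] = 3s and [PO₄³⁻] = 2s.
Ksp = [Zn²⁺]^3[PO₄³⁻]^2 = (3s)^3 · (2s)^2 = 108s^5
Ksp = 108 × (1.60×10⁻⁷)^5 = 1.13×10⁻³²

Ksp = 1.13×10⁻³²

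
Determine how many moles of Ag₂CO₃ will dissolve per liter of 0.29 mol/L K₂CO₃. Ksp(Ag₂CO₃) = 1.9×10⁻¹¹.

4.0×10⁻⁶ M

Ag₂CO₃(s) ⇌ 2 Ag⁺(aq) + CO₃²⁻(aq)
With CO₃²⁻ already at 0.29 mol/L and s small, take [CO₃²⁻] ≈ 0.29 mol/L and [Ag⁺] = 2s.
Ksp = [Ag⁺]^2[CO₃²⁻] = (2s)^2(0.29)
(2s)^2 = 1.9×10⁻¹¹ / (0.29) = 6.6×10⁻¹¹
s = 4.0×10⁻⁶ mol/L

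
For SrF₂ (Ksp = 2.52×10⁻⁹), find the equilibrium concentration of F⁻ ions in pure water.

1.71×10⁻³ M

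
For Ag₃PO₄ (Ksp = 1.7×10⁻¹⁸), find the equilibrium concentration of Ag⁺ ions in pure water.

4.8×10⁻⁵ M

Ag₃PO₄(s) ⇌ 3 Ag⁺(aq) + PO₄³⁻(aq)
If s mol/L of Ag₃PO₄ dissolves, [Ag⁺] = 3s and [PO₄³⁻] = s.
Ksp = [Ag⁺]^3[PO₄³⁻] = (3s)^3 · s = 27s^4 = 1.7×10⁻¹⁸
s = 1.6×10⁻⁵ M
[Ag⁺] = 3s = 4.8×10⁻⁵ M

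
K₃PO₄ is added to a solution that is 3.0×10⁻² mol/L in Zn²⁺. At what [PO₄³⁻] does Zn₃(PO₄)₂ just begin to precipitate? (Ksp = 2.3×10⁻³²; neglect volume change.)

2.9×10⁻¹⁴ M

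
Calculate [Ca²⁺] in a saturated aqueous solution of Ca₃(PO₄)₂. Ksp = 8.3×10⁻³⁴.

2.8×10⁻⁷ M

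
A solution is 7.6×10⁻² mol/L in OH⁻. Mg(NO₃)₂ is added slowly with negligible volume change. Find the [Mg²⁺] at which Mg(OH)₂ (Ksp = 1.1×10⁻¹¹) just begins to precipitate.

Precipitation begins when Q = Ksp.
Mg(OH)₂(s) ⇌ Mg²⁺(aq) + 2 OH⁻(aq)
Ksp = [Mg²⁺][OH⁻]^2 = [Mg²⁺](7.6×10⁻²)^2
[Mg²⁺] = 1.1×10⁻¹¹ / (7.6×10⁻²)^2 = 1.9×10⁻⁹
[Mg²⁺] = 1.9×10⁻⁹ mol/L

1.9×10⁻⁹ M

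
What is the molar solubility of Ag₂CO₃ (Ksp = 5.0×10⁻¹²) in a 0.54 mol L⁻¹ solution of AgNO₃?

Ag₂CO₃(s) ⇌ 2 Ag⁺(aq) + CO₃²⁻(aq)
Ag⁺ is already present at 0.54 mol L⁻¹. If s mol/L of Ag₂CO₃ dissolves, [CO₃²⁻] = s while [Ag⁺] ≈ 0.54 mol L⁻¹.
Ksp = [Ag⁺]^2[CO₃²⁻] = (0.54)^2s
s = 5.0×10⁻¹² / (0.54)^2 = 1.7×10⁻¹¹
s = 1.7×10⁻¹¹ mol L⁻¹

1.7×10⁻¹¹ M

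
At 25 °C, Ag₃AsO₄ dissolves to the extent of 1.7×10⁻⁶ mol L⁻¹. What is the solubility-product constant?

Ag₃AsO₄(s) ⇌ 3 Ag⁺(aq) + AsO₄³⁻(aq)
Let s be the molar solubility. Then [Ag⁺] = 3s and [AsO₄³⁻] = s.
Ksp = [Ag⁺]^3[AsO₄³⁻] = (3s)^3 · s = 27s^4
Ksp = 27 × (1.7×10⁻⁶)^4 = 2.3×10⁻²²

Ksp = 2.3×10⁻²²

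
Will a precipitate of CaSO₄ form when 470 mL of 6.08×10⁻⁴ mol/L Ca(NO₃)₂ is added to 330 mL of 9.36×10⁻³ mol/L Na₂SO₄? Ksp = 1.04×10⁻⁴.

Total volume after mixing = 470 + 330 = 800 mL.
[Ca²⁺] = (6.08×10⁻⁴)(470)/800 = 3.57×10⁻⁴ mol/L
[SO₄²⁻] = (9.36×10⁻³)(330)/800 = 3.86×10⁻³ mol/L
Q = [Ca²⁺][SO₄²⁻] = 1.38×10⁻⁶
Q < Ksp (1.38×10⁻⁶ vs 1.04×10⁻⁴); the solution remains unsaturated and no precipitate forms.

No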